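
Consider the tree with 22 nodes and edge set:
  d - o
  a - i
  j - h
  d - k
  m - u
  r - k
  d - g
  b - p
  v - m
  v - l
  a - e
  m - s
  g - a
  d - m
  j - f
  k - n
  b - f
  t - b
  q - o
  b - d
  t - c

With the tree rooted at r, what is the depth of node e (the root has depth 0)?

Climbing from e to the root: e – a – g – d – k – r. That's 5 steps.

5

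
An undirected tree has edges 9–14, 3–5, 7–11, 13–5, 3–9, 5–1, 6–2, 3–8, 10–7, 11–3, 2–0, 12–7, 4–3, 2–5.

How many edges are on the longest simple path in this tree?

6

Starting from 12, a farthest node is 0 at distance 6.
One longest path: 12-7-11-3-5-2-0.
So the diameter is 6.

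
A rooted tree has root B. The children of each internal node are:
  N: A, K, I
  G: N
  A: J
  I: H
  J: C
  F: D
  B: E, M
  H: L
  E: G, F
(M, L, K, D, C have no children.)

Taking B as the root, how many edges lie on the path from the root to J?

B → E → G → N → A → J — 5 edges.

5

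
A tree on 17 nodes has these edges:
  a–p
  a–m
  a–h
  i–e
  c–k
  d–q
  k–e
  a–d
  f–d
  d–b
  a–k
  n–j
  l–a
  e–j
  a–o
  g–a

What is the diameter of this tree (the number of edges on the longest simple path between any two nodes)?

Starting from n, a farthest node is q at distance 6.
One longest path: n – j – e – k – a – d – q.
So the diameter is 6.

6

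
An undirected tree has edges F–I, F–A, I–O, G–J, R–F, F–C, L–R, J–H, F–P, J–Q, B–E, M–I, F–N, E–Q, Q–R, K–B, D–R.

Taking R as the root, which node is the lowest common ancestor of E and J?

Path E→root: E Q R; path J→root: J Q R.
First common node: Q.

Q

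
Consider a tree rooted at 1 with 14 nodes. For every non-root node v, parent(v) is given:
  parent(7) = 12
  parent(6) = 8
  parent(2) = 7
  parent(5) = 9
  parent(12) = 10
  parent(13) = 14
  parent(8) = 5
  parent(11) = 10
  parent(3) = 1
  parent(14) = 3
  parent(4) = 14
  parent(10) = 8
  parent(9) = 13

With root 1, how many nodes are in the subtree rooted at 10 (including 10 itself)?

5

The subtree rooted at 10 contains: 10, 12, 11, 7, 2 — 5 nodes.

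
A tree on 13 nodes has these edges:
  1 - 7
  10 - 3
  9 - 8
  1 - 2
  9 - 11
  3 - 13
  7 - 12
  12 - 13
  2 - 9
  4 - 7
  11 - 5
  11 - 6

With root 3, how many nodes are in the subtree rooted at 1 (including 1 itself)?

7

The subtree rooted at 1 contains: 1, 2, 9, 11, 8, 6, 5 — 7 nodes.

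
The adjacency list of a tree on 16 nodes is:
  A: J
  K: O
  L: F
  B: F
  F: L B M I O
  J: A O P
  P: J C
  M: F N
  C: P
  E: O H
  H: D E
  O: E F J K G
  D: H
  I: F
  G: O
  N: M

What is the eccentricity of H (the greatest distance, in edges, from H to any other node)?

5

The node farthest from H is N (C also at distance 5), via H-E-O-F-M-N — 5 edges.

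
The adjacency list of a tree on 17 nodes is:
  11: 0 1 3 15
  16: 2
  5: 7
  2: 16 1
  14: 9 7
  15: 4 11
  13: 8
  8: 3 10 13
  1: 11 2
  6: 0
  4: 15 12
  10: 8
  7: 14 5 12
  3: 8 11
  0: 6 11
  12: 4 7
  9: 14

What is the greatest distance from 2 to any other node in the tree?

8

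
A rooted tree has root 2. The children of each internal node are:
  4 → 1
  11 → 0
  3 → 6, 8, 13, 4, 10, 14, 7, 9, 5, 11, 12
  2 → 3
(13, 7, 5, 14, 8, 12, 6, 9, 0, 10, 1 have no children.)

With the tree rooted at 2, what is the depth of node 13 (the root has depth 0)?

Climbing from 13 to the root: 13 → 3 → 2. That's 2 steps.

2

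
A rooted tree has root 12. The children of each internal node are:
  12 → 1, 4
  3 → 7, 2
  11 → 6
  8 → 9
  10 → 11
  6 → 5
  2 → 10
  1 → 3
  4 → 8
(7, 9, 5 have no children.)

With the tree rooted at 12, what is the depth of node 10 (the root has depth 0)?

4

12 → 1 → 3 → 2 → 10 — 4 edges.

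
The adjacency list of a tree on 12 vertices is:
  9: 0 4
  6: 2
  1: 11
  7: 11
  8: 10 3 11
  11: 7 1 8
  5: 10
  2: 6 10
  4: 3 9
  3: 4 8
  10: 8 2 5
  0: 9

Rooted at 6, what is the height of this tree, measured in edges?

0 sits deepest: 6 → 2 → 10 → 8 → 3 → 4 → 9 → 0 — 7 edges from the root.

7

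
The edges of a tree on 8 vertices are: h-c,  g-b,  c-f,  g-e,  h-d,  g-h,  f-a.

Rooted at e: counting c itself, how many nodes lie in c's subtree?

3

c's subtree: {c, f, a}, size 3.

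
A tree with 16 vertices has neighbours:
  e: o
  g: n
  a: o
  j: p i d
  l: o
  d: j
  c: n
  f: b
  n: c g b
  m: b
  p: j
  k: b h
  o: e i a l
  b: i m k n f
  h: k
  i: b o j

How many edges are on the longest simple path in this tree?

5

A longest path is g–n–b–i–o–a, with 5 edges.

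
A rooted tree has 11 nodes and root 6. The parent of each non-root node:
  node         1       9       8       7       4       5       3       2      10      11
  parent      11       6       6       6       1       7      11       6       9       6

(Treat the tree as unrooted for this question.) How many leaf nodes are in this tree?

6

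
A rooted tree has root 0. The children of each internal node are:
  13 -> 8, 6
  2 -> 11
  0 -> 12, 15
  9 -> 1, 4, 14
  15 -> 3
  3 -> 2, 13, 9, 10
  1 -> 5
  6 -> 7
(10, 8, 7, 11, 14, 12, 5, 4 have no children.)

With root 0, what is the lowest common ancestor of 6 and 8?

13

6's ancestor chain is 6, 13, 3, 15, 0 and 8's is 8, 13, 3, 15, 0; they first meet at 13.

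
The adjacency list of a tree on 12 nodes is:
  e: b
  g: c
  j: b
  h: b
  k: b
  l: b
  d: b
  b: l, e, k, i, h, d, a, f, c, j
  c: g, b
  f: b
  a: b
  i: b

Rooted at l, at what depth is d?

2

Climbing from d to the root: d → b → l. That's 2 steps.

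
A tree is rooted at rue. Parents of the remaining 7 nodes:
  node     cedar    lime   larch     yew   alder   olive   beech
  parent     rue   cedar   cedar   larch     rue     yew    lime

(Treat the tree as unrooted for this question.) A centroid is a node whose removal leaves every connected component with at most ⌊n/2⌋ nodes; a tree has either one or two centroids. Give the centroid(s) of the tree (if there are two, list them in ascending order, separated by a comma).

cedar

If cedar is removed the pieces have sizes 3, 2, 2, all ≤ ⌊8/2⌋ = 4.
Every other node leaves some component of size > 4, so the centroid is unique.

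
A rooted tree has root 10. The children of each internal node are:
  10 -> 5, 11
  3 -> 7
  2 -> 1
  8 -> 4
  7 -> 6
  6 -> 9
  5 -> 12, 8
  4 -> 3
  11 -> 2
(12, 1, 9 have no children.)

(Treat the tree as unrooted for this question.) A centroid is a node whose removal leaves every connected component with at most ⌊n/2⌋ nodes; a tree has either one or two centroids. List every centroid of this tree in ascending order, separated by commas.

Removing 5 splits the tree into components of sizes 6, 4, 1; the largest is 6 ≤ ⌊12/2⌋ = 6.
8 is adjacent to 5 and is also a centroid (the largest component after removing it is likewise 6).

5, 8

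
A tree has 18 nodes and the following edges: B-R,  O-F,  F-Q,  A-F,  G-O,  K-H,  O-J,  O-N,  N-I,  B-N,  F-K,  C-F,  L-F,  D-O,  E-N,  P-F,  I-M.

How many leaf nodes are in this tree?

Degree-1 nodes: A, C, D, E, G, H, J, L, M, P, Q, R — 12 of them.

12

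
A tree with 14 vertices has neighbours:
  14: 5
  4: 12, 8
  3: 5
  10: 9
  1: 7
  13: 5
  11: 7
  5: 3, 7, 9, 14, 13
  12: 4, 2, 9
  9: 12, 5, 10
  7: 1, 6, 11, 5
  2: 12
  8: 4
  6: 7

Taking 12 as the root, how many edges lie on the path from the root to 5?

12–9–5 — 2 edges.

2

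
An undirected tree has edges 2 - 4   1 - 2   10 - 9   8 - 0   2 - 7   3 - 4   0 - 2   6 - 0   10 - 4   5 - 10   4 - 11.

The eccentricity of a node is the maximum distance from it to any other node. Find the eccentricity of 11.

4

A farthest node from 11 is 6 (8 also at distance 4).
The path 11-4-2-0-6 has 4 edges.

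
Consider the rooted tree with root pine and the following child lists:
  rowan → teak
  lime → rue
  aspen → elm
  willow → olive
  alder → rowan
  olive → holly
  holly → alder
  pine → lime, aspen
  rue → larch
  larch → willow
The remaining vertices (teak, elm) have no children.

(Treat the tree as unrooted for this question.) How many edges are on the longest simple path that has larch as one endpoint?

6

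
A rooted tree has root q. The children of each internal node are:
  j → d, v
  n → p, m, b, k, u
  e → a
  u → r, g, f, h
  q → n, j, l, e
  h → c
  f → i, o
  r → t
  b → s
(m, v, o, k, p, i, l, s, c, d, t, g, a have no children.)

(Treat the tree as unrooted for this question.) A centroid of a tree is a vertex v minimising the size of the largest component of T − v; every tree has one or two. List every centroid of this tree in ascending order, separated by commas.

n

Removing n splits the tree into components of sizes 9, 7, 2, 1, 1, 1; the largest is 9 ≤ ⌊22/2⌋ = 11.
No neighbour of n does as well, so n is the unique centroid.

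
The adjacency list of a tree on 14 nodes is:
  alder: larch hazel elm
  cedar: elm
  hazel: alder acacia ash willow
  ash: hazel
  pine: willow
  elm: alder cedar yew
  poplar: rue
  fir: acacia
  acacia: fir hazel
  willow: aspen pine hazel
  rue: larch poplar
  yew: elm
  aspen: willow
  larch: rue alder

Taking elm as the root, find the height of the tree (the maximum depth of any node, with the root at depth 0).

The longest root-to-leaf path is elm – alder – larch – rue – poplar (4 edges).

4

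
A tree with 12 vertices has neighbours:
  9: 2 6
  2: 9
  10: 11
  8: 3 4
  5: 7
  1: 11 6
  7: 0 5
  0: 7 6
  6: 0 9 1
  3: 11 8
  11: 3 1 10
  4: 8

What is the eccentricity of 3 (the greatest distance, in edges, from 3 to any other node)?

6

Distances from 3 peak at 6, attained at 5.
3–11–1–6–0–7–5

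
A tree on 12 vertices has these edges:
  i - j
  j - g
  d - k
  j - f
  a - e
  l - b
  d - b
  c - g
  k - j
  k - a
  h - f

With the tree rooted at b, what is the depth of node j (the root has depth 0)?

Climbing from j to the root: j – k – d – b. That's 3 steps.

3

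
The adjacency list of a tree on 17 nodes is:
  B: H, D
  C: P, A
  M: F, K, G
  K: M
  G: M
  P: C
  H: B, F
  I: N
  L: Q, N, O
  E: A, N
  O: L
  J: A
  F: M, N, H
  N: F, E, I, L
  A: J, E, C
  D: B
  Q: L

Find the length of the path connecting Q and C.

Q–L–N–E–A–C: 5 edges.

5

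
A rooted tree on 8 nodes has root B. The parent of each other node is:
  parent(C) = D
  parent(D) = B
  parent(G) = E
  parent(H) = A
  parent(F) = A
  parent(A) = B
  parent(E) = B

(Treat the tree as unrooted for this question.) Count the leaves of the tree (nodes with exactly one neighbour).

4

Exactly 4 nodes have a single neighbour: C, F, G, H.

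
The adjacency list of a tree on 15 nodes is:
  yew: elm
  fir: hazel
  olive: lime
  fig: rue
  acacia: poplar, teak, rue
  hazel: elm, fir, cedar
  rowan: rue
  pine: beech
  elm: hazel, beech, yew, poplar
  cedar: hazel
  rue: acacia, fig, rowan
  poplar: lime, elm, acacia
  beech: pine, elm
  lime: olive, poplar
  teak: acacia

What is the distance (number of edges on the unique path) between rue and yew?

4

Walking from rue: rue - acacia - poplar - elm - yew. Length 4.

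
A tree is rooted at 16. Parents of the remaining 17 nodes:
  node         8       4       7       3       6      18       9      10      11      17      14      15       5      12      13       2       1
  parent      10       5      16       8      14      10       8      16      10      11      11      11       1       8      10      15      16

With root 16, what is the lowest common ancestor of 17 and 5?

16

Ancestors of 17 (toward the root): 17, 11, 10, 16.
Ancestors of 5: 5, 1, 16.
The deepest node appearing in both lists is 16.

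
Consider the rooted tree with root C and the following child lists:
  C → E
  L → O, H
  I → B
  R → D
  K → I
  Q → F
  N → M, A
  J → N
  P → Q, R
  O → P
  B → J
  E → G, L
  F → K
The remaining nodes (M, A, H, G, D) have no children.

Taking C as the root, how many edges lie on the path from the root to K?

C–E–L–O–P–Q–F–K — 7 edges.

7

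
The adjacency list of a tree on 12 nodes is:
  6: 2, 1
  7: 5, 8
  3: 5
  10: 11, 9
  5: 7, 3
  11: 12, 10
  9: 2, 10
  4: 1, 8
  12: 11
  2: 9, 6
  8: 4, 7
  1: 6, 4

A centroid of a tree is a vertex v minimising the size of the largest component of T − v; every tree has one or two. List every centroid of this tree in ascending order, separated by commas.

Removing 1 splits the tree into components of sizes 6, 5; the largest is 6 ≤ ⌊12/2⌋ = 6.
6 is adjacent to 1 and is also a centroid (the largest component after removing it is likewise 6).

1, 6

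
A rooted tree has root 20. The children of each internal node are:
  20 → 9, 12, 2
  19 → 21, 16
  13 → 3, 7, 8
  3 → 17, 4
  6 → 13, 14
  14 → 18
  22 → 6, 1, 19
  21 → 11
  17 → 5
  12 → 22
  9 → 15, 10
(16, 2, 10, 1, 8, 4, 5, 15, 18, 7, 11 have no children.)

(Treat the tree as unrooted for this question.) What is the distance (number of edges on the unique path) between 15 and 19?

Walking from 15: 15 – 9 – 20 – 12 – 22 – 19. Length 5.

5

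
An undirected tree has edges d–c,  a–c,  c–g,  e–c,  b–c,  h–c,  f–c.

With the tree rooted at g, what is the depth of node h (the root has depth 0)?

2

Climbing from h to the root: h → c → g. That's 2 steps.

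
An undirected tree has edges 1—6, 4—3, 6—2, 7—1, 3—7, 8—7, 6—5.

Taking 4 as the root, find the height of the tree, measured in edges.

5 sits deepest: 4 → 3 → 7 → 1 → 6 → 5 — 5 edges from the root.

5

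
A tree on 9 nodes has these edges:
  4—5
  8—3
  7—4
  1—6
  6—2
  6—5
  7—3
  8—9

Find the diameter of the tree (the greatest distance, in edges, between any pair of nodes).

7

A longest path is 2–6–5–4–7–3–8–9, with 7 edges.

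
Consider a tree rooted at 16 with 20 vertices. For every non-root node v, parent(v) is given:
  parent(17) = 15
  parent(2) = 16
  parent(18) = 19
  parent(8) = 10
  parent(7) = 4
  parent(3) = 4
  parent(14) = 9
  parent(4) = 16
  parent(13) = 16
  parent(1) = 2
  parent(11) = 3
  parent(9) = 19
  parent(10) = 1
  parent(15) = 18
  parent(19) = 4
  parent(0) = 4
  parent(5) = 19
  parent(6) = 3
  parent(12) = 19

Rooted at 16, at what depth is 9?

3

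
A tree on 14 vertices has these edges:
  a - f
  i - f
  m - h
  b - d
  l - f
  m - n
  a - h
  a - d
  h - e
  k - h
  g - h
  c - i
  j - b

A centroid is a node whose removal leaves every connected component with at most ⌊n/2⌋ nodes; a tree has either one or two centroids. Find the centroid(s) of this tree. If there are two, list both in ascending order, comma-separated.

Removing a splits the tree into components of sizes 6, 4, 3; the largest is 6 ≤ ⌊14/2⌋ = 7.
Every other node leaves some component of size > 7, so the centroid is unique.

a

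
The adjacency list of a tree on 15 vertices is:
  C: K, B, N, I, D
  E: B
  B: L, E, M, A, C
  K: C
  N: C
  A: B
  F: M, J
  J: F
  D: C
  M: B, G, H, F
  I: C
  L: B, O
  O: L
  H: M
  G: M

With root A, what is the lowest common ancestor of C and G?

C's ancestor chain is C, B, A and G's is G, M, B, A; they first meet at B.

B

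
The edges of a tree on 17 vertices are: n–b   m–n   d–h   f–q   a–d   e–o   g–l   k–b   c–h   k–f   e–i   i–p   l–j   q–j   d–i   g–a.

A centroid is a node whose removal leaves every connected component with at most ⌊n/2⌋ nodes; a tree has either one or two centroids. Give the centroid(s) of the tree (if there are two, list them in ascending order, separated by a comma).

Removing g splits the tree into components of sizes 8, 8; the largest is 8 ≤ ⌊17/2⌋ = 8.
Every other node leaves some component of size > 8, so the centroid is unique.

g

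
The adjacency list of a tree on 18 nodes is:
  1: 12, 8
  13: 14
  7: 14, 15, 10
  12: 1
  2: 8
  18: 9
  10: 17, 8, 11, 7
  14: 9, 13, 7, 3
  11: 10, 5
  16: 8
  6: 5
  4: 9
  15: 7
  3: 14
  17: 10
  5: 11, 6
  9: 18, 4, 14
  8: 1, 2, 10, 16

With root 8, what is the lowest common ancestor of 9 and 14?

14

Ancestors of 9 (toward the root): 9, 14, 7, 10, 8.
Ancestors of 14: 14, 7, 10, 8.
The deepest node appearing in both lists is 14.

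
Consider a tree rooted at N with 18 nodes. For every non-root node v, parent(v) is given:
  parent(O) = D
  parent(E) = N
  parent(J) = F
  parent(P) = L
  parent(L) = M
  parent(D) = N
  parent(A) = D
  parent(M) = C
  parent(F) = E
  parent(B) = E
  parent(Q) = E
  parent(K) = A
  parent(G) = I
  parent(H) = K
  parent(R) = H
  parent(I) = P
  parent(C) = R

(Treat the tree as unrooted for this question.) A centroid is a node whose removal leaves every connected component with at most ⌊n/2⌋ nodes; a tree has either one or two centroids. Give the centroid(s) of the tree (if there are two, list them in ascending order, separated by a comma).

If K is removed the pieces have sizes 9, 8, all ≤ ⌊18/2⌋ = 9.
A is adjacent to K and is also a centroid (the largest component after removing it is likewise 9).

A, K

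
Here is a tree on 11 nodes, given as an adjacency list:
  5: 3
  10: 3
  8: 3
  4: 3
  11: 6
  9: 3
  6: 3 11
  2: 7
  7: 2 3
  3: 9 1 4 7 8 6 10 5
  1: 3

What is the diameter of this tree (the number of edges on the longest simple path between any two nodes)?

4

BFS from 2 reaches 11 last, at distance 4; BFS from 11 confirms no node is farther.
Path: 2 - 7 - 3 - 6 - 11.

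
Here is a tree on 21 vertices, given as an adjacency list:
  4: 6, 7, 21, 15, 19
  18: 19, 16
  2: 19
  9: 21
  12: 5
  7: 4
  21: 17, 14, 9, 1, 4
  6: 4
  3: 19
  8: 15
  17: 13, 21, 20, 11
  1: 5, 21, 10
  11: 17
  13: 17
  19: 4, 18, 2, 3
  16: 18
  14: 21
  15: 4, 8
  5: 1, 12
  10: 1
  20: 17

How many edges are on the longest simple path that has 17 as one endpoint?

Distances from 17 peak at 5, attained at 16.
17 – 21 – 4 – 19 – 18 – 16

5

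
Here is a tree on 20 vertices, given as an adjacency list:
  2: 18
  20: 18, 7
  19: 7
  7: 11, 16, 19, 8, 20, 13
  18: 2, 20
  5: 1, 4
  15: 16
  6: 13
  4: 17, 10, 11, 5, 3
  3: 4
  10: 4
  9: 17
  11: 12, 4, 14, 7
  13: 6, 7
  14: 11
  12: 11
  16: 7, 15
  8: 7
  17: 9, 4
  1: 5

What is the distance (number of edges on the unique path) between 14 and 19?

The path is 14–11–7–19, which has 3 edges.

3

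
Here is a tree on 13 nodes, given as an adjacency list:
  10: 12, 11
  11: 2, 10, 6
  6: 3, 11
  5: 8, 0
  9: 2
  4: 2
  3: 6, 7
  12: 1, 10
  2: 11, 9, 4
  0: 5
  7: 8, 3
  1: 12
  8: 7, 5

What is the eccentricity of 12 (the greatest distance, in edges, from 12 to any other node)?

8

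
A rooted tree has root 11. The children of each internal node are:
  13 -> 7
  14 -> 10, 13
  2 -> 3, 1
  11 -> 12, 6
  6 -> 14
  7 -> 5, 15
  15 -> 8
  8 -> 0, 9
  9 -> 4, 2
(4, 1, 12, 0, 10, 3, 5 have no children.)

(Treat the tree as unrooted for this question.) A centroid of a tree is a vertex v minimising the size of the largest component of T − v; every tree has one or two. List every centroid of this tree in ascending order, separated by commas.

7, 15

Removing 15 splits the tree into components of sizes 8, 7; the largest is 8 ≤ ⌊16/2⌋ = 8.
7 is adjacent to 15 and is also a centroid (the largest component after removing it is likewise 8).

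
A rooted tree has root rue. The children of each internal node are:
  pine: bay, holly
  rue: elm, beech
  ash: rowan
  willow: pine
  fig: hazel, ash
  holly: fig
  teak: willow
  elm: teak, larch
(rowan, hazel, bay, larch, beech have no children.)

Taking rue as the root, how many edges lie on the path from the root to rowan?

8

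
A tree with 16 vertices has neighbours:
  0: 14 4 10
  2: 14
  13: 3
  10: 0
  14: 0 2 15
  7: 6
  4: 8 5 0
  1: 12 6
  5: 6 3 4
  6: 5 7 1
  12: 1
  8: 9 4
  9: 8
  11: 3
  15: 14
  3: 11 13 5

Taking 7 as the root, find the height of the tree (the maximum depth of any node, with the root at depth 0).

2 sits deepest: 7 – 6 – 5 – 4 – 0 – 14 – 2 — 6 edges from the root.

6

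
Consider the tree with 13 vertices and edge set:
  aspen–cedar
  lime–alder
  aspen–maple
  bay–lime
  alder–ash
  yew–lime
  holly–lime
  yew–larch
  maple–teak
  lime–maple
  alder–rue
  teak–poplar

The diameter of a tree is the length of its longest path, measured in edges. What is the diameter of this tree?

5

Starting from poplar, a farthest node is rue at distance 5.
One longest path: poplar-teak-maple-lime-alder-rue.
So the diameter is 5.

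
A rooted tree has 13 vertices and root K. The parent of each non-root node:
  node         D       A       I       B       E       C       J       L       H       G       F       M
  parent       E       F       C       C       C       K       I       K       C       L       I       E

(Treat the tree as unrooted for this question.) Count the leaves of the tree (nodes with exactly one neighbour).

Degree-1 nodes: A, B, D, G, H, J, M — 7 of them.

7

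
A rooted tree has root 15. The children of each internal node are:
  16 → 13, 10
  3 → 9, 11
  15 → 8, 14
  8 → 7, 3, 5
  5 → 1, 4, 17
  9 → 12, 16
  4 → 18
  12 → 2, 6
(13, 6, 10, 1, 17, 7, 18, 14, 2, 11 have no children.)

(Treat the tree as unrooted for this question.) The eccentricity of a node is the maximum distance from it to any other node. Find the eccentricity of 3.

The node farthest from 3 is 18, via 3 – 8 – 5 – 4 – 18 — 4 edges.

4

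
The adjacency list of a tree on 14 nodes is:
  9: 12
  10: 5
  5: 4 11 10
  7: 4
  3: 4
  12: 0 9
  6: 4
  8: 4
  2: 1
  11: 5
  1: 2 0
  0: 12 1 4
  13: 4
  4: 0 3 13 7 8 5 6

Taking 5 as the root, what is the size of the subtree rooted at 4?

11

4's subtree: {4, 3, 6, 0, 13, 7, 8, 1, 12, 2, 9}, size 11.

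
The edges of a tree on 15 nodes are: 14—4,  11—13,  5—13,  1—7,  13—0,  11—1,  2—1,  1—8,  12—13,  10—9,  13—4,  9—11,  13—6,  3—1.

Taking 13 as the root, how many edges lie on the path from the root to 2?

3

Path from 13 to 2: 13–11–1–2, which has 3 edges.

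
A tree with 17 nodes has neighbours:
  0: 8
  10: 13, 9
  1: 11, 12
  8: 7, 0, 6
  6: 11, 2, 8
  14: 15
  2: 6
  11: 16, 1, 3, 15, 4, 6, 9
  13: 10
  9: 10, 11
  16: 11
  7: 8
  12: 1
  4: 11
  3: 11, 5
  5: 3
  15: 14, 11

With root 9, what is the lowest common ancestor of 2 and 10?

9

2's ancestor chain is 2, 6, 11, 9 and 10's is 10, 9; they first meet at 9.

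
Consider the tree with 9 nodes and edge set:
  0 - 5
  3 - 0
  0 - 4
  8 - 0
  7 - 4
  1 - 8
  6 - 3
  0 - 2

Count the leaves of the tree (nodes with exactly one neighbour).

Degree-1 nodes: 1, 2, 5, 6, 7 — 5 of them.

5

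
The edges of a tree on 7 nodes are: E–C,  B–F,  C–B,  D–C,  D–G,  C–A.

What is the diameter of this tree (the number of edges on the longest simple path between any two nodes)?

Starting from F, a farthest node is G at distance 4.
One longest path: F - B - C - D - G.
So the diameter is 4.

4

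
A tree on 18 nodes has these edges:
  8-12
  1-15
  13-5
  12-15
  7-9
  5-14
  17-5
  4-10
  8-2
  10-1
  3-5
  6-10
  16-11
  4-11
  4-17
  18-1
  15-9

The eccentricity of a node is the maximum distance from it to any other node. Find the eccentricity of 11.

Distances from 11 peak at 7, attained at 2.
11 – 4 – 10 – 1 – 15 – 12 – 8 – 2

7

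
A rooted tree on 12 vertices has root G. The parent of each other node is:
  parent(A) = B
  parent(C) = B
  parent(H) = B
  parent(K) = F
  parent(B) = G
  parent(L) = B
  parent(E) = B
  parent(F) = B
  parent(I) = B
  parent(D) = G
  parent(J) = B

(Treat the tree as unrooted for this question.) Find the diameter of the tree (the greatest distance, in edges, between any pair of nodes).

4

A longest path is K – F – B – G – D, with 4 edges.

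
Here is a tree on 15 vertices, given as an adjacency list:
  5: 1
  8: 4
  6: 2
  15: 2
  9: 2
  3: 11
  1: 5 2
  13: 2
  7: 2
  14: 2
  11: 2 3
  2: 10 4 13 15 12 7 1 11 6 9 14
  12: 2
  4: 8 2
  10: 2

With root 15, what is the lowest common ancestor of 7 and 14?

2

7's ancestor chain is 7, 2, 15 and 14's is 14, 2, 15; they first meet at 2.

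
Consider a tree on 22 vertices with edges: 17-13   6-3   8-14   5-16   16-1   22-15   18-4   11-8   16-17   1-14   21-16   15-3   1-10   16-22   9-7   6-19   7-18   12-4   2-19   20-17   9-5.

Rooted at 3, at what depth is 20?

Path from 3 to 20: 3 → 15 → 22 → 16 → 17 → 20, which has 5 edges.

5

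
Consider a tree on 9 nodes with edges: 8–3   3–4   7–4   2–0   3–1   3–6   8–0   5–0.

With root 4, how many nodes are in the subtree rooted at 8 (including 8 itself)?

4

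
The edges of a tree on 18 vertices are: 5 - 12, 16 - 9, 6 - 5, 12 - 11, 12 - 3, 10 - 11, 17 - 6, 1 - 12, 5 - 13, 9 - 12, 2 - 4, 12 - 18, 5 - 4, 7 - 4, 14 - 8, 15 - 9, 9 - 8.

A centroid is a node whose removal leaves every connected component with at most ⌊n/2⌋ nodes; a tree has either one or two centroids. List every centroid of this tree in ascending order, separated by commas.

12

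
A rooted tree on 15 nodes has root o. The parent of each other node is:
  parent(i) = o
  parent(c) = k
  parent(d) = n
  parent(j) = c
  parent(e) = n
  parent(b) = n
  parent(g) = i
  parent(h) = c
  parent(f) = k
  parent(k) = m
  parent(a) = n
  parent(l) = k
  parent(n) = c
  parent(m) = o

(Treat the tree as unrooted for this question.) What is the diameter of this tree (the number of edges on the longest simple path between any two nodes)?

7

A longest path is e-n-c-k-m-o-i-g, with 7 edges.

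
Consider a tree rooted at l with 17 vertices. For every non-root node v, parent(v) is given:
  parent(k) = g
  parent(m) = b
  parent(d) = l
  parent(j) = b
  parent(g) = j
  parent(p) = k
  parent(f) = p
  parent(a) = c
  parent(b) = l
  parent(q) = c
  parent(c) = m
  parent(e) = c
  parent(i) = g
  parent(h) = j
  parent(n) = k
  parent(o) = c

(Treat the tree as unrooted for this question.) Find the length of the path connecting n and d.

The path is n–k–g–j–b–l–d, which has 6 edges.

6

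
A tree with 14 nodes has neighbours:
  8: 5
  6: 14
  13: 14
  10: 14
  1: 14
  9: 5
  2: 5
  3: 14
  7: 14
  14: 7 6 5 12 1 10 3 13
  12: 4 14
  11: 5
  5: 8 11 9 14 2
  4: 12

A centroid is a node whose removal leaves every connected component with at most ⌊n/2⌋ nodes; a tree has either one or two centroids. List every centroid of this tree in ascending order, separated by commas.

14

Removing 14 splits the tree into components of sizes 5, 2, 1, 1, 1, 1, 1, 1; the largest is 5 ≤ ⌊14/2⌋ = 7.
Every other node leaves some component of size > 7, so the centroid is unique.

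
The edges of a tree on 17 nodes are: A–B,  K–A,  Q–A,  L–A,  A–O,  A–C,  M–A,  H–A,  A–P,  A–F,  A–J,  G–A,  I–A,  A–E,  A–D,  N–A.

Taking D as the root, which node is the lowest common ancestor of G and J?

A

Ancestors of G (toward the root): G, A, D.
Ancestors of J: J, A, D.
The deepest node appearing in both lists is A.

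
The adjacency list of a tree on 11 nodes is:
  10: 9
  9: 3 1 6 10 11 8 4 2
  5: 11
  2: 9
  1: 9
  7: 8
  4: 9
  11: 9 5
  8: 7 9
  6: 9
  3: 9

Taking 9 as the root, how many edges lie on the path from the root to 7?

Climbing from 7 to the root: 7 → 8 → 9. That's 2 steps.

2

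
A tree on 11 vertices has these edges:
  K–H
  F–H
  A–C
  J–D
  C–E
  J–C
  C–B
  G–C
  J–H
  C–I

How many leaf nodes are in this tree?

8

Degree-1 nodes: A, B, D, E, F, G, I, K — 8 of them.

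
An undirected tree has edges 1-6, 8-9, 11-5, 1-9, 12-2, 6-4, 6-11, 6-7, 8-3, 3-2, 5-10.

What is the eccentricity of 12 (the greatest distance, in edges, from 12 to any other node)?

A farthest node from 12 is 10.
The path 12 – 2 – 3 – 8 – 9 – 1 – 6 – 11 – 5 – 10 has 9 edges.

9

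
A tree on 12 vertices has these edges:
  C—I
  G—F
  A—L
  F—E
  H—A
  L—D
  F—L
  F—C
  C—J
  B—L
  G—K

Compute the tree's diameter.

5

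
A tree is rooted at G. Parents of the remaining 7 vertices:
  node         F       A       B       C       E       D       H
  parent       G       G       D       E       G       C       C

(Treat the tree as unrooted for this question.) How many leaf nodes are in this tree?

4

Exactly 4 nodes have a single neighbour: A, B, F, H.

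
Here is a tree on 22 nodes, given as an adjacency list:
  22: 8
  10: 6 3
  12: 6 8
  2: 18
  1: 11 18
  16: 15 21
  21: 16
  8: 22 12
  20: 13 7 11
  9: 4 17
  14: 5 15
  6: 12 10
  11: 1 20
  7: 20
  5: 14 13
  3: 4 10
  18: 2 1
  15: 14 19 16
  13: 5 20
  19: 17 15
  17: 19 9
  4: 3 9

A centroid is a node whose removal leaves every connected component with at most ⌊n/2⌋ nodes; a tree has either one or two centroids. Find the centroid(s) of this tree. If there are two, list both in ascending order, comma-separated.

If 15 is removed the pieces have sizes 10, 9, 2, all ≤ ⌊22/2⌋ = 11.
No neighbour of 15 does as well, so 15 is the unique centroid.

15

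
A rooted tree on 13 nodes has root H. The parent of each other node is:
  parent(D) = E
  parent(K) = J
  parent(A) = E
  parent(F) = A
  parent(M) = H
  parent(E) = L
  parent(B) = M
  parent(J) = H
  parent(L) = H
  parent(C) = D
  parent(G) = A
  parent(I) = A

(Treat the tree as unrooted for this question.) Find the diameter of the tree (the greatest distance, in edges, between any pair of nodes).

A longest path is K – J – H – L – E – D – C, with 6 edges.

6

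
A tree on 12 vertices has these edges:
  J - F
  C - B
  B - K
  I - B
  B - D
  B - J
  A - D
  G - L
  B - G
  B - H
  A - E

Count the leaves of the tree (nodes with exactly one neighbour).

Degree-1 nodes: C, E, F, H, I, K, L — 7 of them.

7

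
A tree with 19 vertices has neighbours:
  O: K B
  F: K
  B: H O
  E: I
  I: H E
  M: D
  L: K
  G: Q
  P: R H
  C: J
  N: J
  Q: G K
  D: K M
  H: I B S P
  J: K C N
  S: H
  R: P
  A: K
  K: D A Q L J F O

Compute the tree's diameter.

BFS from M reaches R last, at distance 7; BFS from R confirms no node is farther.
Path: M–D–K–O–B–H–P–R.

7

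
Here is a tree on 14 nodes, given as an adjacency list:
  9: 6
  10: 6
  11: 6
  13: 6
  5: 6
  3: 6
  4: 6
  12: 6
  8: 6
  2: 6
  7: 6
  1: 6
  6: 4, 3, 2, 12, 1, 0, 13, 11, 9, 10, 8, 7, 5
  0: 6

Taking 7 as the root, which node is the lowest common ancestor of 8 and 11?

Path 8→root: 8 6 7; path 11→root: 11 6 7.
First common node: 6.

6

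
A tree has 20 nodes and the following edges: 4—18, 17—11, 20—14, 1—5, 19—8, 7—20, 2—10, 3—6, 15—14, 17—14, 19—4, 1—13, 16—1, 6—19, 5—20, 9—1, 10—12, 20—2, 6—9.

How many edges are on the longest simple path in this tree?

BFS from 18 reaches 11 last, at distance 10; BFS from 11 confirms no node is farther.
Path: 18 – 4 – 19 – 6 – 9 – 1 – 5 – 20 – 14 – 17 – 11.

10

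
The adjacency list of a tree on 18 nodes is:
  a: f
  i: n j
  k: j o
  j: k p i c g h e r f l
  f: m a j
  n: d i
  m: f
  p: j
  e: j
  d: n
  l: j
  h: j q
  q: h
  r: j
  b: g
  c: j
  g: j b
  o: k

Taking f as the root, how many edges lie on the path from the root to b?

3

Climbing from b to the root: b – g – j – f. That's 3 steps.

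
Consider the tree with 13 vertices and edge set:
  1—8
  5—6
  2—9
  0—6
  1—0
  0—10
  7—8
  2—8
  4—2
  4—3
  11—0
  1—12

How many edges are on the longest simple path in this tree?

Starting from 5, a farthest node is 3 at distance 7.
One longest path: 5–6–0–1–8–2–4–3.
So the diameter is 7.

7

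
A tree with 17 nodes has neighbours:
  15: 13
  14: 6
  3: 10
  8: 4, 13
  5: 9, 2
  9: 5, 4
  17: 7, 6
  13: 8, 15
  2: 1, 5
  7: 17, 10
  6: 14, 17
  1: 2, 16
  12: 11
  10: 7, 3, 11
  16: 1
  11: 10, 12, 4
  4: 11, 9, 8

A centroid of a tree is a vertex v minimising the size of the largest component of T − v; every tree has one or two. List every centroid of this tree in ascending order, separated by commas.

4

Removing 4 splits the tree into components of sizes 8, 5, 3; the largest is 8 ≤ ⌊17/2⌋ = 8.
Every other node leaves some component of size > 8, so the centroid is unique.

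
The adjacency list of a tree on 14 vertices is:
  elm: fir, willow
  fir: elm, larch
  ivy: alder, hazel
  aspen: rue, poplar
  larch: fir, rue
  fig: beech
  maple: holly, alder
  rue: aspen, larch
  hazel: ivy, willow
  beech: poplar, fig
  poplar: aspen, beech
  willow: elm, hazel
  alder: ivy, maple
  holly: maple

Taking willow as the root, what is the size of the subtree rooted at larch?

larch's subtree: {larch, rue, aspen, poplar, beech, fig}, size 6.

6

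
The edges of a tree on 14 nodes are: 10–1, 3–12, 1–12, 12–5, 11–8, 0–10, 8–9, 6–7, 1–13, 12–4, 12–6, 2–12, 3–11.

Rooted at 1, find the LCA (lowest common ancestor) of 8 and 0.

8's ancestor chain is 8, 11, 3, 12, 1 and 0's is 0, 10, 1; they first meet at 1.

1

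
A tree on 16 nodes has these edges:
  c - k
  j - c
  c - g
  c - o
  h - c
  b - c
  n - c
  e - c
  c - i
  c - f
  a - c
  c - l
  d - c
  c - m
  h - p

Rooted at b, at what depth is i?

2

b–c–i — 2 edges.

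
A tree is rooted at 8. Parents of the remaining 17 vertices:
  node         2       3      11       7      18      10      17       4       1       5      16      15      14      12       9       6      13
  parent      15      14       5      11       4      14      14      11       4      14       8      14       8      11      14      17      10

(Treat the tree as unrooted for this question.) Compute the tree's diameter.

Starting from 2, a farthest node is 1 at distance 6.
One longest path: 2–15–14–5–11–4–1.
So the diameter is 6.

6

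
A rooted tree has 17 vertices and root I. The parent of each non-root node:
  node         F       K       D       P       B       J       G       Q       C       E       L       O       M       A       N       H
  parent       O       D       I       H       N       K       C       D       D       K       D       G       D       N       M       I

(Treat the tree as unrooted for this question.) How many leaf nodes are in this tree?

8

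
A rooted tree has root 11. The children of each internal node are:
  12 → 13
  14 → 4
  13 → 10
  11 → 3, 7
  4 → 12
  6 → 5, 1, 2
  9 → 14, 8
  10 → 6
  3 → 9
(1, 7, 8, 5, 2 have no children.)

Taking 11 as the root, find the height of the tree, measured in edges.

A deepest node is 2, reached by 11-3-9-14-4-12-13-10-6-2.
That path has 9 edges, so the height is 9.

9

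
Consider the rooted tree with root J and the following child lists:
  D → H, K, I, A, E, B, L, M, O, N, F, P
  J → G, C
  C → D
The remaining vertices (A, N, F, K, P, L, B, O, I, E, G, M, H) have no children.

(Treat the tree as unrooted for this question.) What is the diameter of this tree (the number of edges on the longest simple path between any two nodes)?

Starting from G, a farthest node is L at distance 4.
One longest path: G - J - C - D - L.
So the diameter is 4.

4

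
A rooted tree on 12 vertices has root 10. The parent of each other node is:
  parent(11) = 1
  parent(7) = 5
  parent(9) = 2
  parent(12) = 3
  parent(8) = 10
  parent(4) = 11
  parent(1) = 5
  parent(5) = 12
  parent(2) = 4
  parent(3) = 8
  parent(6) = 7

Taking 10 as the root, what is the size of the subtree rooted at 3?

The subtree rooted at 3 contains: 3, 12, 5, 1, 7, 11, 6, 4, 2, 9 — 10 nodes.

10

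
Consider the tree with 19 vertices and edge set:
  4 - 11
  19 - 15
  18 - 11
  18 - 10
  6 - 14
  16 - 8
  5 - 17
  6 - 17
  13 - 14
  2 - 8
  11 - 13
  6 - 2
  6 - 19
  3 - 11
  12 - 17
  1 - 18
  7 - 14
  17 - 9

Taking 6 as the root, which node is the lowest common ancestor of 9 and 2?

9's ancestor chain is 9, 17, 6 and 2's is 2, 6; they first meet at 6.

6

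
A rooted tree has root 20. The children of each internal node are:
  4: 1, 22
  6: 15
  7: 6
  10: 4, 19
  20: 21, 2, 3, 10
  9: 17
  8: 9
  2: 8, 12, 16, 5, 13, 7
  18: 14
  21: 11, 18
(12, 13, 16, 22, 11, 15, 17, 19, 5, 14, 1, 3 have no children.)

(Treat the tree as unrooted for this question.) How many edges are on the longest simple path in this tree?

BFS from 15 reaches 14 last, at distance 7; BFS from 14 confirms no node is farther.
Path: 15 – 6 – 7 – 2 – 20 – 21 – 18 – 14.

7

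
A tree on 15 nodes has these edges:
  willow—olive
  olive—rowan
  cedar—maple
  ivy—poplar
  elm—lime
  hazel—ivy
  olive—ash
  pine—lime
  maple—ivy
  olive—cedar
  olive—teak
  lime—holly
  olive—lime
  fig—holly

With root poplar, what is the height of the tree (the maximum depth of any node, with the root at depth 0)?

The longest root-to-leaf path is poplar–ivy–maple–cedar–olive–lime–holly–fig (7 edges).

7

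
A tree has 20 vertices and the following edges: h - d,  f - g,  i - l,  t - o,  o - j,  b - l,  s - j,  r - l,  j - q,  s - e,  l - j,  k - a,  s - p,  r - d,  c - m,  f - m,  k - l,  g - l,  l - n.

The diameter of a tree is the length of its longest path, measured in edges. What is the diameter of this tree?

BFS from c reaches e last, at distance 7; BFS from e confirms no node is farther.
Path: c-m-f-g-l-j-s-e.

7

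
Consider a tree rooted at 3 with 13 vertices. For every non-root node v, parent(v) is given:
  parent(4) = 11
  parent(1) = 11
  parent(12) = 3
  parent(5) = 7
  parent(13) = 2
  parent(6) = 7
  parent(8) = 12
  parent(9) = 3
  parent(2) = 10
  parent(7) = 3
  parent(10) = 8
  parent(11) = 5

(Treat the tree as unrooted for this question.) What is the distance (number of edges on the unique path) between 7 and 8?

3

Walking from 7: 7 - 3 - 12 - 8. Length 3.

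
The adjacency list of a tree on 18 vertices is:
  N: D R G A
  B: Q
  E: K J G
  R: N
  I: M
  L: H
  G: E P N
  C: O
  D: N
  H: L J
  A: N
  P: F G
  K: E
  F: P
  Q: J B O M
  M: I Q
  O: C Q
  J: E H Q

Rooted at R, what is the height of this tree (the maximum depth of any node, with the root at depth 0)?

C sits deepest: R → N → G → E → J → Q → O → C — 7 edges from the root.

7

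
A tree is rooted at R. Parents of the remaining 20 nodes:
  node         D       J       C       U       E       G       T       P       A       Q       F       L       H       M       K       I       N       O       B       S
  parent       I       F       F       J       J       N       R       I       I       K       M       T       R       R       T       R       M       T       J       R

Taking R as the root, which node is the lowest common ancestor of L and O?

T

Path L→root: L T R; path O→root: O T R.
First common node: T.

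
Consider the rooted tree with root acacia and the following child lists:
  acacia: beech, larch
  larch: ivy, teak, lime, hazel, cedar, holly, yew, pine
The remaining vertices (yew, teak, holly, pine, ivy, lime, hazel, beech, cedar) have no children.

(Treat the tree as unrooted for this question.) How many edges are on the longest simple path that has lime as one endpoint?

The node farthest from lime is beech, via lime-larch-acacia-beech — 3 edges.

3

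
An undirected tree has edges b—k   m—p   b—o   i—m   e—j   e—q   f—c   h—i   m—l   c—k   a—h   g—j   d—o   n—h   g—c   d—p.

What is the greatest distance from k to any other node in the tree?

Distances from k peak at 8, attained at n (a also at distance 8).
k – b – o – d – p – m – i – h – n

8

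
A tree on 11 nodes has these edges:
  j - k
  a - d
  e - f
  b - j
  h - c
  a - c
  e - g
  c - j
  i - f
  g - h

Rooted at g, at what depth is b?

Climbing from b to the root: b–j–c–h–g. That's 4 steps.

4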